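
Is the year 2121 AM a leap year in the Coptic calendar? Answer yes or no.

no

2121 mod 4 = 1; in the Coptic calendar a year is leap when year mod 4 = 3, so it is a common year.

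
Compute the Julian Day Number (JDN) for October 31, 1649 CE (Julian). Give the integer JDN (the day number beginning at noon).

Equivalently 10 November 1649 (Gregorian).
JDN 2451545 is 1 January 2000 CE (Gregorian); the target day is −127886 days from there, so JDN = 2323659.

2323659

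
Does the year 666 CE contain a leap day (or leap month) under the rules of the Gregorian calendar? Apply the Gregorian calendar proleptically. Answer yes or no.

no

666 is not divisible by 4, so it is a common year.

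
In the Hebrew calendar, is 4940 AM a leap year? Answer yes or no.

Hebrew year 4940 is year 19 of its 19-year Metonic cycle; leap years are at positions 3, 6, 8, 11, 14, 17, 19, so it is a leap year (13 months).

yes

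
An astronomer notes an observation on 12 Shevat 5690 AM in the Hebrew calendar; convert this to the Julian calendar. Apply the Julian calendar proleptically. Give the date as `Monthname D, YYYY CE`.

January 28, 1930 CE

Both dates share Julian Day Number 2426018; in the Julian calendar that is 28 January 1930 CE.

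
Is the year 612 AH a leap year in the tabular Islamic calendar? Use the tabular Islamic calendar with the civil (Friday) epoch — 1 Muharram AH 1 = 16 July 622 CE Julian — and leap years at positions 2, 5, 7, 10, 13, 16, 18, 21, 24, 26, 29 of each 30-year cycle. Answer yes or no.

Year 612 AH is year 12 of its 30-year cycle; leap positions are 2, 5, 7, 10, 13, 16, 18, 21, 24, 26, 29, so it is a common year (354 days).

no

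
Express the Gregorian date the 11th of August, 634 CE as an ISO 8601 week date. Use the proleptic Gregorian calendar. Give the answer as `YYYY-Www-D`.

The weekday is Monday (ISO weekday 1).
That Monday belongs to ISO week 33 of ISO year 634.

0634-W33-1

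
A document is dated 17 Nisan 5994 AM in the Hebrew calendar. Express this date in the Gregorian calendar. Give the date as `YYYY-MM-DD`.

2234-04-17

Julian Day Number of the source date = 2537118.
Converting JDN 2537118 to the Gregorian calendar gives 17 April 2234 CE.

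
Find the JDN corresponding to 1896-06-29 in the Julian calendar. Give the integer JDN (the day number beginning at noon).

2413752

Equivalently 11 July 1896 (Gregorian).
JDN 2400001 is 17 November 1858 CE (Gregorian), MJD 0; the target day is +13751 days from there, so JDN = 2413752.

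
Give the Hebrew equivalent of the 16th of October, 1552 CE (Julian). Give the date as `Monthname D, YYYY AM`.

Julian Day Number of the source date = 2288215.
Converting JDN 2288215 to the Hebrew calendar gives 28 Tishrei 5313 AM.

Tishrei 28, 5313 AM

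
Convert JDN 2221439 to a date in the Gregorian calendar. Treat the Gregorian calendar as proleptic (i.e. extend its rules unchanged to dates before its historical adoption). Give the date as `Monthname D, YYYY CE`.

Counting from JDN 2299161 = 15 Oct 1582 gives an offset of -77722 days.

December 28, 1369 CE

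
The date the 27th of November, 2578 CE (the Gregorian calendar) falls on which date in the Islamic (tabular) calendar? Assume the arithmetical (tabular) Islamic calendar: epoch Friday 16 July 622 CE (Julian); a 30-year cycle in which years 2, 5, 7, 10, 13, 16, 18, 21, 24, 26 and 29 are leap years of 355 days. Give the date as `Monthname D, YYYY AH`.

Julian Day Number of the source date = 2662986.
Converting JDN 2662986 to the tabular Islamic calendar gives 26 Jumada al-Awwal 2017 AH.

Jumada al-Awwal 26, 2017 AH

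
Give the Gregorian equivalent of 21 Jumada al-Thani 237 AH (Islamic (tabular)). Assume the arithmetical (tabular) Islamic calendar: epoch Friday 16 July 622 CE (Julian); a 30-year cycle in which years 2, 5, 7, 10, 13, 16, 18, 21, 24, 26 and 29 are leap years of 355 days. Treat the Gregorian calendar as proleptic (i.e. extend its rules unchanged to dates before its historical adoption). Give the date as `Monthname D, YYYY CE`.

December 24, 851 CE

Both dates share Julian Day Number 2032239; in the Gregorian calendar that is 24 December 851 CE.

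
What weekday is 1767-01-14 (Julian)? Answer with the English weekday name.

Sunday

Equivalently 25 January 1767 Gregorian, JDN 2366468.
Since JDN mod 7 = 6 (0 = Monday), the day is Sunday.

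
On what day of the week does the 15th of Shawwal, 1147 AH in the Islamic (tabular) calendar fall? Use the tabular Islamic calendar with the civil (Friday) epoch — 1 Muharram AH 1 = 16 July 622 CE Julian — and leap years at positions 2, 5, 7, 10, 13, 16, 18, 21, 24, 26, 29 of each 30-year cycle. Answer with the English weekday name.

This is JDN 2354824 (10 March 1735 Gregorian).
JDN 2354824 mod 7 = 3, and JDN 0 was a Monday, so this is a Thursday.

Thursday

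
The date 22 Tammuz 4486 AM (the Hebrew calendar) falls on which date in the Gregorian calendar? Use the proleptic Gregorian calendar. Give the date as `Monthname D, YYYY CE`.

July 1, 726 CE

Julian Day Number of the source date = 1986407.
Converting JDN 1986407 to the Gregorian calendar gives 1 July 726 CE.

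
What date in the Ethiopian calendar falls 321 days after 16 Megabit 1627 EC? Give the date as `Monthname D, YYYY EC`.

JDN of 16 Megabit 1627 EC = 2318312.
2318312 + 321 = 2318633.
JDN 2318633 in the Ethiopian calendar is Yekatit 1, 1628 EC.

Yekatit 1, 1628 EC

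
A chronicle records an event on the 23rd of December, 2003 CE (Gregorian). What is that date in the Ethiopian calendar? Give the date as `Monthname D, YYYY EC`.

Both dates share Julian Day Number 2452997; in the Ethiopian calendar that is 13 Tahsas 1996 EC.

Tahsas 13, 1996 EC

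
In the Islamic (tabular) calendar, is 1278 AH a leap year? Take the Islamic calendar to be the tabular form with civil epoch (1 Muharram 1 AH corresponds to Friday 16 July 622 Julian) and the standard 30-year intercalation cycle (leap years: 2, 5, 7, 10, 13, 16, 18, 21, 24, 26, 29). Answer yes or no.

yes

Year 1278 AH is year 18 of its 30-year cycle; leap positions are 2, 5, 7, 10, 13, 16, 18, 21, 24, 26, 29, so it is a leap year (355 days).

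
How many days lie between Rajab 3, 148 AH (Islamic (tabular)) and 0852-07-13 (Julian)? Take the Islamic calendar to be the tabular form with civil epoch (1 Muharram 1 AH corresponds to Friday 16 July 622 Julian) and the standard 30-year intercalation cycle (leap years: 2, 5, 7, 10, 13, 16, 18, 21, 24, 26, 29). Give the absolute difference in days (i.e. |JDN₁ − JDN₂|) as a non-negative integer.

JDN of the first date = 2000711.
JDN of the second date = 2032445.
|2032445 − 2000711| = 31734.

31734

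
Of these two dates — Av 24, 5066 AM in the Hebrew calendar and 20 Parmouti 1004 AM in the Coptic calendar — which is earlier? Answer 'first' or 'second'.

second

The two dates have Julian Day Numbers 2198291 and 2191605 respectively.
Since 2191605 < 2198291, the second date comes first.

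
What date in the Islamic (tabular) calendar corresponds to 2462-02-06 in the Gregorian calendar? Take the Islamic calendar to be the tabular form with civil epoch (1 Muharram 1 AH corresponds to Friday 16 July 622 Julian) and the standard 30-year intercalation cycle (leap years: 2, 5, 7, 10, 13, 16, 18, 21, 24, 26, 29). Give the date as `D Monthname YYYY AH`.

Both dates share Julian Day Number 2620324; in the tabular Islamic calendar that is 6 Muharram 1897 AH.

6 Muharram 1897 AH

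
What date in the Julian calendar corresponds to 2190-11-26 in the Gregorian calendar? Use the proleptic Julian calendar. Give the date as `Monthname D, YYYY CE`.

At this point the Julian calendar is 14 days behind the Gregorian.
26 November 2190 Gregorian − 14 days → 12 November 2190 Julian.

November 12, 2190 CE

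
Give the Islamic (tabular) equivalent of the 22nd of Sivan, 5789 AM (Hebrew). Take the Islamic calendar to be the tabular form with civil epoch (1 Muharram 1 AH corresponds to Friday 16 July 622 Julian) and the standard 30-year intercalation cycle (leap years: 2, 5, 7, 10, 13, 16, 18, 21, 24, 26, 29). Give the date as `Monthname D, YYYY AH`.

Both dates share Julian Day Number 2462293; in the tabular Islamic calendar that is 22 Muharram 1451 AH.

Muharram 22, 1451 AH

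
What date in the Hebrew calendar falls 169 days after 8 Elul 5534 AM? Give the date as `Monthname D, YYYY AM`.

Counting 169 days forward from JDN 2369227 reaches JDN 2369396, which is Shevat 30, 5535 AM.

Shevat 30, 5535 AM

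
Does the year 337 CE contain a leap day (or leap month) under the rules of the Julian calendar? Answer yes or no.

no

337 mod 4 = 1, so it is a common year in the Julian calendar.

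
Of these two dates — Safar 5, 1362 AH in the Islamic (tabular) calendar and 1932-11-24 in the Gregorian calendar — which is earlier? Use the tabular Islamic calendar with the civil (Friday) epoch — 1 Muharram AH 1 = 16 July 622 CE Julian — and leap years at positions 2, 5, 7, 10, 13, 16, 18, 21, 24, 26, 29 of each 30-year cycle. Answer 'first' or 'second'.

second

Converting both to JDN: 2430767 vs 2427036; the smaller is the second.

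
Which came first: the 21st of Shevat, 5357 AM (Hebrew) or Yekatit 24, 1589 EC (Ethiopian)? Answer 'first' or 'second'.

Converting both to JDN: 2304392 vs 2304411; the smaller is the first.

first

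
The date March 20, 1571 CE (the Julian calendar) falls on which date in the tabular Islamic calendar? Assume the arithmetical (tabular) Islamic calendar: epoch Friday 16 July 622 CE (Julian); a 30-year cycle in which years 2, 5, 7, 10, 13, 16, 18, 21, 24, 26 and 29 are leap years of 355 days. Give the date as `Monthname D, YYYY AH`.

Both dates share Julian Day Number 2294944; in the tabular Islamic calendar that is 23 Shawwal 978 AH.

Shawwal 23, 978 AH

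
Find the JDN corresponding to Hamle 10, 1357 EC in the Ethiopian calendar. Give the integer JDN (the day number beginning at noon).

2219809

In the proleptic Gregorian calendar the same day is 12 July 1365.
JDN 2451545 is 1 January 2000 CE (Gregorian); the target day is −231736 days from there, so JDN = 2219809.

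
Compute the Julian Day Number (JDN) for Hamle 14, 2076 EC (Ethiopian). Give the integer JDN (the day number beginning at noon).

2482428

In the Gregorian calendar the same day is 21 July 2084.
JDN 2451545 is 1 January 2000 CE (Gregorian); the target day is +30883 days from there, so JDN = 2482428.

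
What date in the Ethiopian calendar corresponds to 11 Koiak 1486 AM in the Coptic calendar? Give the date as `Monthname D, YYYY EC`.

Julian Day Number of the source date = 2367526.
Converting JDN 2367526 to the Ethiopian calendar gives 11 Tahsas 1762 EC.

Tahsas 11, 1762 EC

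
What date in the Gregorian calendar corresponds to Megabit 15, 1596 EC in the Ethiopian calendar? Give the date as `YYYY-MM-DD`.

1604-03-21

Julian Day Number of the source date = 2306989.
Converting JDN 2306989 to the Gregorian calendar gives 21 March 1604 CE.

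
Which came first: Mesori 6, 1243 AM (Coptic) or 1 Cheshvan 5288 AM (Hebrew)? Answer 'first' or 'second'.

Converting both to JDN: 2279005 vs 2279063; the smaller is the first.

first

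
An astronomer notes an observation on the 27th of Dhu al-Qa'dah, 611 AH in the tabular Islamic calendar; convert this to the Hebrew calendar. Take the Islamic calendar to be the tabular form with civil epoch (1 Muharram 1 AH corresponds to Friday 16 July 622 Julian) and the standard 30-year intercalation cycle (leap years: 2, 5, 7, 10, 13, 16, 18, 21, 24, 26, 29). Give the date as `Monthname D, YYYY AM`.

Nisan 28, 4975 AM

Julian Day Number of the source date = 2164925.
Converting JDN 2164925 to the Hebrew calendar gives 28 Nisan 4975 AM.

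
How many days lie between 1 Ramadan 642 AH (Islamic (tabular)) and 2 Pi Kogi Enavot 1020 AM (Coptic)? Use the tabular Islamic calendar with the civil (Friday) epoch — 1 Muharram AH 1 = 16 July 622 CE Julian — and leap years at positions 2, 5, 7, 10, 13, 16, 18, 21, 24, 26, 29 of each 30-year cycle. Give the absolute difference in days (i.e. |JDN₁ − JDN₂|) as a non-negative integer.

First date → JDN 2175825; second date → JDN 2197581.
The interval is |2175825 − 2197581| = 21756 days.

21756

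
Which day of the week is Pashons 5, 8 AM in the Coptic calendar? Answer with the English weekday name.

Saturday

Equivalently 30 April 292 Gregorian, JDN 1827831.
1827831 ≡ 5 (mod 7); counting from Monday = 0 gives Saturday.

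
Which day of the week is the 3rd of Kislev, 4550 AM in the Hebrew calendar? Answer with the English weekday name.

Wednesday

This is JDN 2009569 (29 November 789 Gregorian).
2009569 ≡ 2 (mod 7); counting from Monday = 0 gives Wednesday.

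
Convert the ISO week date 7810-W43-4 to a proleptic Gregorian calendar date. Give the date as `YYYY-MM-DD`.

7810-10-25

ISO week 1 of 7810 is the week containing the first Thursday of 7810.
Week 43, day 4 (Thursday) lands on 7810-10-25.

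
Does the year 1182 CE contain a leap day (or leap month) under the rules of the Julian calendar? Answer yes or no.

1182 mod 4 = 2, so it is a common year in the Julian calendar.

no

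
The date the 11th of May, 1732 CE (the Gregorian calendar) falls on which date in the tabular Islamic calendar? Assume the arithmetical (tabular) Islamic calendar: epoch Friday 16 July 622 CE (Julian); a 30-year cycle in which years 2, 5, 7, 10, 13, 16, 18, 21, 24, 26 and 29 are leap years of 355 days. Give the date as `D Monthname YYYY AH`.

Both dates share Julian Day Number 2353791; in the tabular Islamic calendar that is 16 Dhu al-Qa'dah 1144 AH.

16 Dhu al-Qa'dah 1144 AH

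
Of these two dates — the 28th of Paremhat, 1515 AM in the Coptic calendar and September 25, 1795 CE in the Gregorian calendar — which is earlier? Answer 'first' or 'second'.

second

The two dates have Julian Day Numbers 2378225 and 2376938 respectively.
Since 2376938 < 2378225, the second date comes first.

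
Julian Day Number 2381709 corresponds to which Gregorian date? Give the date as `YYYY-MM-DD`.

1808-10-18

Counting from JDN 2299161 = 15 Oct 1582 gives an offset of 82548 days.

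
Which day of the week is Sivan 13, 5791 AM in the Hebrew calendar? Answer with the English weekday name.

Wednesday

In the Gregorian calendar this is 4 June 2031 (JDN 2463022).
Since JDN mod 7 = 2 (0 = Monday), the day is Wednesday.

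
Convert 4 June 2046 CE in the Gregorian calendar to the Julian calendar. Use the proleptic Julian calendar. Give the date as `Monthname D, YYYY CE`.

For dates in this range the Gregorian date is 13 days ahead of the Julian.
4 June 2046 Gregorian − 13 days → 22 May 2046 Julian.

May 22, 2046 CE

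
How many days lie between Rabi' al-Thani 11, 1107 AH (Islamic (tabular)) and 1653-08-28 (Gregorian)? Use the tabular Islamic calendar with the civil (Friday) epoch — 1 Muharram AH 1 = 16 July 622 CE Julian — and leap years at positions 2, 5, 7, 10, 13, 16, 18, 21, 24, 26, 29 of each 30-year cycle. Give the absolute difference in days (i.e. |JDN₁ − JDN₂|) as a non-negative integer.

15423

JDN of the first date = 2340469.
JDN of the second date = 2325046.
|2325046 − 2340469| = 15423.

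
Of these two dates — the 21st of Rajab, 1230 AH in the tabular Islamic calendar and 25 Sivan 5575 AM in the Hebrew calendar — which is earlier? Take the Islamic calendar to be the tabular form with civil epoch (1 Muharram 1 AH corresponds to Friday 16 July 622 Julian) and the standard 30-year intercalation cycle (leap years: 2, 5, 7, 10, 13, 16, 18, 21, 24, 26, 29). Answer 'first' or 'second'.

first

Converting both to JDN: 2384154 vs 2384158; the smaller is the first.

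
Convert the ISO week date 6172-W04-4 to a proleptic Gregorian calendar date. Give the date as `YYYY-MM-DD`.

6172-01-23

ISO week 1 of 6172 is the week containing the first Thursday of 6172.
Week 4, day 4 (Thursday) lands on 6172-01-23.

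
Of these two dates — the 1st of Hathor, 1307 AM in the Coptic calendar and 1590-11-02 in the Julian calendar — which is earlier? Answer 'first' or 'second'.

first

The two dates have Julian Day Numbers 2302106 and 2302111 respectively.
Since 2302106 < 2302111, the first date comes first.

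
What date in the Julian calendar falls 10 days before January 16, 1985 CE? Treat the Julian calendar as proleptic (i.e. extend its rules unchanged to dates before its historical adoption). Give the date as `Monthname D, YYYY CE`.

JDN of January 16, 1985 CE = 2446095.
2446095 − 10 = 2446085.
JDN 2446085 in the Julian calendar is January 6, 1985 CE.

January 6, 1985 CE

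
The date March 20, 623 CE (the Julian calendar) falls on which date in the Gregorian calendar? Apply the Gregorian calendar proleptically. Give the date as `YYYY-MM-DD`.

The Julian–Gregorian offset here is 3 days (Julian trailing).
20 March 623 Julian + 3 days → 23 March 623 Gregorian.

0623-03-23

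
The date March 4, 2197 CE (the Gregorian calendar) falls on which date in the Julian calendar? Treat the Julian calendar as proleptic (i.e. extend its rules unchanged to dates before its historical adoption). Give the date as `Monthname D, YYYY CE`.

The Julian–Gregorian offset here is 14 days (Julian trailing).
4 March 2197 Gregorian − 14 days → 18 February 2197 Julian.

February 18, 2197 CE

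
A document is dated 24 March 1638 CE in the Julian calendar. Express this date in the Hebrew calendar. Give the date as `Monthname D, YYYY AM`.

Nisan 19, 5398 AM

Julian Day Number of the source date = 2319420.
Converting JDN 2319420 to the Hebrew calendar gives 19 Nisan 5398 AM.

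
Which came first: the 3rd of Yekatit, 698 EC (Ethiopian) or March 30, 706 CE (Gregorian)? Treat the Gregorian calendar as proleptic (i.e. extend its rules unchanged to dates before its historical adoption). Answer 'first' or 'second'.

Converting both to JDN: 1978952 vs 1979009; the smaller is the first.

first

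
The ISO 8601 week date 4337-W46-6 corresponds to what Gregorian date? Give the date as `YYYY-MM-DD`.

ISO week 1 of 4337 is the week containing the first Thursday of 4337.
Week 46, day 6 (Saturday) lands on 4337-11-20.

4337-11-20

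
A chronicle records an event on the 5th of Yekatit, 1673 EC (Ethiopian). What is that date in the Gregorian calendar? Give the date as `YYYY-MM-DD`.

Julian Day Number of the source date = 2335073.
Converting JDN 2335073 to the Gregorian calendar gives 9 February 1681 CE.

1681-02-09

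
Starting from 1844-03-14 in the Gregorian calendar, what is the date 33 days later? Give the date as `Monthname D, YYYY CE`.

JDN of 1844-03-14 = 2394640.
2394640 + 33 = 2394673.
JDN 2394673 in the Gregorian calendar is April 16, 1844 CE.

April 16, 1844 CE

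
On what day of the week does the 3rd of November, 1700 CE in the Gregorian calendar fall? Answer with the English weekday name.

Since JDN mod 7 = 2 (0 = Monday), the day is Wednesday.

Wednesday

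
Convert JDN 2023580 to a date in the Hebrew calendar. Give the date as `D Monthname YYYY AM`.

16 Nisan 4588 AM

The proleptic Gregorian equivalent of JDN 2023580 is 9 April 828.
In the Hebrew calendar that day is 16 Nisan 4588 AM.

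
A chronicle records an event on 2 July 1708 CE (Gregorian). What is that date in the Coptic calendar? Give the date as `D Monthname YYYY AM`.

Julian Day Number of the source date = 2345077.
Converting JDN 2345077 to the Coptic calendar gives 27 Paoni 1424 AM.

27 Paoni 1424 AM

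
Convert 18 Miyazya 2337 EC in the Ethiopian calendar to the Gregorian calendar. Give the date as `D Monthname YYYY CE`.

Julian Day Number of the source date = 2577672.
Converting JDN 2577672 to the Gregorian calendar gives 29 April 2345 CE.

29 April 2345 CE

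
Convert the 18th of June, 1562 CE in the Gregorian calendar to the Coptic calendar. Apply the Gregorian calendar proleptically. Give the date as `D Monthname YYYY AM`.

14 Paoni 1278 AM

Both dates share Julian Day Number 2291737; in the Coptic calendar that is 14 Paoni 1278 AM.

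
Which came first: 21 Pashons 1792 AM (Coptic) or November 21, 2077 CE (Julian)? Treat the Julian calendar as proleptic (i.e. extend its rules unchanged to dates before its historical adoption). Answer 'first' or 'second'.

first

First date → JDN 2479453; second date → JDN 2480007.
JDN 2479453 < JDN 2480007, so the first date is earlier.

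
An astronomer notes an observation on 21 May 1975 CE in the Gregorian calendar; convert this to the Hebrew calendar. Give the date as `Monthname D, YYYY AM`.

Both dates share Julian Day Number 2442554; in the Hebrew calendar that is 11 Sivan 5735 AM.

Sivan 11, 5735 AM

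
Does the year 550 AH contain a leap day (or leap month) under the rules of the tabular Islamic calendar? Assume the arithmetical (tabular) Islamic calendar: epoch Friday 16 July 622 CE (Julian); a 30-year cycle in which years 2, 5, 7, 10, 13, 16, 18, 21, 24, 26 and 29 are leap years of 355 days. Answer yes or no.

yes

Year 550 AH is year 10 of its 30-year cycle; leap positions are 2, 5, 7, 10, 13, 16, 18, 21, 24, 26, 29, so it is a leap year (355 days).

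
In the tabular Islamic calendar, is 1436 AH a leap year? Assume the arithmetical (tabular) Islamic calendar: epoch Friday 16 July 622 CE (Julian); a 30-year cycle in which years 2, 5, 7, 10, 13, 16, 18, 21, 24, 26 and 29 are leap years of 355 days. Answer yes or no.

yes

Year 1436 AH is year 26 of its 30-year cycle; leap positions are 2, 5, 7, 10, 13, 16, 18, 21, 24, 26, 29, so it is a leap year (355 days).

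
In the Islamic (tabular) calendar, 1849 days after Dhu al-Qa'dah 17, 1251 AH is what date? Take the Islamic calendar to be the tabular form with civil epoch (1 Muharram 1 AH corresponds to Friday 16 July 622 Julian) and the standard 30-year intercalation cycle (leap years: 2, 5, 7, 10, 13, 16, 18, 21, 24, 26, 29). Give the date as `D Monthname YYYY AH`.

Counting 1849 days forward from JDN 2391709 reaches JDN 2393558, which is 4 Safar 1257 AH.

4 Safar 1257 AH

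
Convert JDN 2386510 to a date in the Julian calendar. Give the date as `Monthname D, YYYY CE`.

The Gregorian equivalent of JDN 2386510 is 10 December 1821.
In the Julian calendar that day is November 28, 1821 CE.

November 28, 1821 CE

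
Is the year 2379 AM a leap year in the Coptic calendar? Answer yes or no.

2379 mod 4 = 3; in the Coptic calendar a year is leap when year mod 4 = 3, so it is a leap year.

yes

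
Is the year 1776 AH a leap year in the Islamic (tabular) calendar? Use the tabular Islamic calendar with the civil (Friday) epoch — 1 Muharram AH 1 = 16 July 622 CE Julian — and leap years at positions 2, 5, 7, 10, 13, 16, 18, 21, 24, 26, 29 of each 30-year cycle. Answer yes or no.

no

Year 1776 AH is year 6 of its 30-year cycle; leap positions are 2, 5, 7, 10, 13, 16, 18, 21, 24, 26, 29, so it is a common year (354 days).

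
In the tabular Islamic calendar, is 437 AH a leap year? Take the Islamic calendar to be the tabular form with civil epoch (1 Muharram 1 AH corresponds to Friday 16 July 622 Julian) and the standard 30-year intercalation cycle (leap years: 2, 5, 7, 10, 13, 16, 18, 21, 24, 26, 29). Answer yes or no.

no

Year 437 AH is year 17 of its 30-year cycle; leap positions are 2, 5, 7, 10, 13, 16, 18, 21, 24, 26, 29, so it is a common year (354 days).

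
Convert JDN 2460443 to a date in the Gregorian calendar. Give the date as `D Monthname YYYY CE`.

Counting from JDN 2299161 = 15 Oct 1582 gives an offset of 161282 days.

12 May 2024 CE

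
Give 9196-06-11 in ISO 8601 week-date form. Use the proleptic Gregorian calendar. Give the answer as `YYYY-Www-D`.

The weekday is Tuesday (ISO weekday 2).
That Tuesday belongs to ISO week 24 of ISO year 9196.

9196-W24-2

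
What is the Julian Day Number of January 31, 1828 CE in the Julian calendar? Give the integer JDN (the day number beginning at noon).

2388765

In the Gregorian calendar the same day is 12 February 1828.
JDN 2400001 is 17 November 1858 CE (Gregorian), MJD 0; the target day is −11236 days from there, so JDN = 2388765.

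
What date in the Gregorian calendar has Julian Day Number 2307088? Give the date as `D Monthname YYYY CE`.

JDN 2451545 is 1 Jan 2000; 2307088 is −144457 days from there.

28 June 1604 CE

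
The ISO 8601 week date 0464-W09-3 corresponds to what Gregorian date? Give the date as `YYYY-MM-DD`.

0464-02-27

ISO week 1 of 464 is the week containing the first Thursday of 464.
Week 9, day 3 (Wednesday) lands on 0464-02-27.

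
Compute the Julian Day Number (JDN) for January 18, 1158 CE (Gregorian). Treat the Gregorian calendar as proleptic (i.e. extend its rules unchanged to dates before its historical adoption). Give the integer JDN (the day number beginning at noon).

JDN 2299161 is 15 October 1582 CE (Gregorian); the target day is −155133 days from there, so JDN = 2144028.

2144028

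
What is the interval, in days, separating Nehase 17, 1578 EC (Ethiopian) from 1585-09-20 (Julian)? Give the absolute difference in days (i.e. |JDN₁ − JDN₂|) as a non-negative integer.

324

First date → JDN 2300566; second date → JDN 2300242.
The interval is |2300566 − 2300242| = 324 days.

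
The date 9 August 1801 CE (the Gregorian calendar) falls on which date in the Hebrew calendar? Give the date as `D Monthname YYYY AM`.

Both dates share Julian Day Number 2379082; in the Hebrew calendar that is 30 Av 5561 AM.

30 Av 5561 AM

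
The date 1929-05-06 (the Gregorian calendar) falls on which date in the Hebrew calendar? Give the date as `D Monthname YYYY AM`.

Both dates share Julian Day Number 2425738; in the Hebrew calendar that is 26 Nisan 5689 AM.

26 Nisan 5689 AM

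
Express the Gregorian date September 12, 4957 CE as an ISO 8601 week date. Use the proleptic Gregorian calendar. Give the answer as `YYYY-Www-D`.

The weekday is Monday (ISO weekday 1).
That Monday belongs to ISO week 37 of ISO year 4957.

4957-W37-1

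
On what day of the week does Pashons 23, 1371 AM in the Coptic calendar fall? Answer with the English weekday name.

This is JDN 2325684 (28 May 1655 Gregorian).
JDN 2325684 mod 7 = 4, and JDN 0 was a Monday, so this is a Friday.

Friday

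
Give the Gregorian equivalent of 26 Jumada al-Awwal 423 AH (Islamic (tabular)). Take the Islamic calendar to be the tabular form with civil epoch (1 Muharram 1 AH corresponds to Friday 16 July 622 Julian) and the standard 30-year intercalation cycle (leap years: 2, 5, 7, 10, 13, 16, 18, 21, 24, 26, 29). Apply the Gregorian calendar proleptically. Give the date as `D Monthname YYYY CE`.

16 May 1032 CE

Julian Day Number of the source date = 2098126.
Converting JDN 2098126 to the Gregorian calendar gives 16 May 1032 CE.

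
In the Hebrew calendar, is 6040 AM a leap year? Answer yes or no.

Hebrew year 6040 is year 17 of its 19-year Metonic cycle; leap years are at positions 3, 6, 8, 11, 14, 17, 19, so it is a leap year (13 months).

yes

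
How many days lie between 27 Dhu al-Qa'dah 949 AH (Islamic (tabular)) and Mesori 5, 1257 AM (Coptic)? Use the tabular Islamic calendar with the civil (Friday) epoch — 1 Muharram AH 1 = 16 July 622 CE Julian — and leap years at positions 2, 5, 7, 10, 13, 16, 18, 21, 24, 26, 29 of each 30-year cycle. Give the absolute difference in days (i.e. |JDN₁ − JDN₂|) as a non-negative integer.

583

JDN of the first date = 2284701.
JDN of the second date = 2284118.
|2284118 − 2284701| = 583.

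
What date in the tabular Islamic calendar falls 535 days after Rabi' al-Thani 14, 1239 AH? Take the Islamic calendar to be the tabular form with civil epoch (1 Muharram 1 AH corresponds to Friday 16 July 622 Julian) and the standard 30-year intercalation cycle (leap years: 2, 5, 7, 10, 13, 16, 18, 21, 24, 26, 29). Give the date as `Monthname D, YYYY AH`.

Shawwal 18, 1240 AH

Counting 535 days forward from JDN 2387248 reaches JDN 2387783, which is Shawwal 18, 1240 AH.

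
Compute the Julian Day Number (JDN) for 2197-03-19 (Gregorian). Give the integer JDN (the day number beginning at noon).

2523576

JDN 2299161 is 15 October 1582 CE (Gregorian); the target day is +224415 days from there, so JDN = 2523576.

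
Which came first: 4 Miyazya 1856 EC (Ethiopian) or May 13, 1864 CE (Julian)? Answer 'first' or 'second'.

First date → JDN 2401973; second date → JDN 2402017.
JDN 2401973 < JDN 2402017, so the first date is earlier.

first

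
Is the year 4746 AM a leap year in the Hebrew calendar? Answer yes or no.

Hebrew year 4746 is year 15 of its 19-year Metonic cycle; leap years are at positions 3, 6, 8, 11, 14, 17, 19, so it is a common year (12 months).

no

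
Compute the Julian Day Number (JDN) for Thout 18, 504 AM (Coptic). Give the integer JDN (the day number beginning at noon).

2008768

In the proleptic Gregorian calendar the same day is 20 September 787.
JDN 2400001 is 17 November 1858 CE (Gregorian), MJD 0; the target day is −391233 days from there, so JDN = 2008768.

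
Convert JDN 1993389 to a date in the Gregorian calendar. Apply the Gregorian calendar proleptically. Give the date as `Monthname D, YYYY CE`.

August 12, 745 CE

JDN 2451545 is 1 Jan 2000; 1993389 is −458156 days from there.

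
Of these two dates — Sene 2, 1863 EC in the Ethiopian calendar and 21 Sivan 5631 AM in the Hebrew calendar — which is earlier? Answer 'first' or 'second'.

first

The two dates have Julian Day Numbers 2404587 and 2404589 respectively.
Since 2404587 < 2404589, the first date comes first.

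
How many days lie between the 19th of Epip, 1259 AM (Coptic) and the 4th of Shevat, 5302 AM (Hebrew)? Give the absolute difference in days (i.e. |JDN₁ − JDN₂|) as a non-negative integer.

JDN of the first date = 2284832.
JDN of the second date = 2284294.
|2284294 − 2284832| = 538.

538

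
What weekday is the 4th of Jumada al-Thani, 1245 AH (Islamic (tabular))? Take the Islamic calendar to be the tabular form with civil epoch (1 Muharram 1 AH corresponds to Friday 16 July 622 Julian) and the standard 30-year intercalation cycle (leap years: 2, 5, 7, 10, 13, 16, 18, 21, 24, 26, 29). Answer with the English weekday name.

In the Gregorian calendar this is 1 December 1829 (JDN 2389423).
2389423 ≡ 1 (mod 7); counting from Monday = 0 gives Tuesday.

Tuesday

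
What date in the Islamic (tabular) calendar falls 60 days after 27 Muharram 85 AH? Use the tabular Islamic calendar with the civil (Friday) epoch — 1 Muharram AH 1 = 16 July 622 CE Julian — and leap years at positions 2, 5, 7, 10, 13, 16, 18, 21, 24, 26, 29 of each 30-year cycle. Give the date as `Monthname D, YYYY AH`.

JDN of 27 Muharram 85 AH = 1978233.
1978233 + 60 = 1978293.
JDN 1978293 in the tabular Islamic calendar is Rabi' al-Awwal 28, 85 AH.

Rabi' al-Awwal 28, 85 AH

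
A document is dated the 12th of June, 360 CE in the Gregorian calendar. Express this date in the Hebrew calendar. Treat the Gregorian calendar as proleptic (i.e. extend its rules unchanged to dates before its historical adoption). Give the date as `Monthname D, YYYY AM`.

Julian Day Number of the source date = 1852710.
Converting JDN 1852710 to the Hebrew calendar gives 11 Tammuz 4120 AM.

Tammuz 11, 4120 AM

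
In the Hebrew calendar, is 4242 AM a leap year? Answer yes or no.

no

Hebrew year 4242 is year 5 of its 19-year Metonic cycle; leap years are at positions 3, 6, 8, 11, 14, 17, 19, so it is a common year (12 months).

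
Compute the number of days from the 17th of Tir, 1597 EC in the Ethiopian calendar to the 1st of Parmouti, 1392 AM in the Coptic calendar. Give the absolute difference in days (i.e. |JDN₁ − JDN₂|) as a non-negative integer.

26007

JDN of the first date = 2307296.
JDN of the second date = 2333303.
|2333303 − 2307296| = 26007.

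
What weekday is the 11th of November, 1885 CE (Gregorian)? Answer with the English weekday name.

Wednesday

2409857 ≡ 2 (mod 7); counting from Monday = 0 gives Wednesday.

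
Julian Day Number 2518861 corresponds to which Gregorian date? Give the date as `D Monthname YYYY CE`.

21 April 2184 CE

JDN 2451545 is 1 Jan 2000; 2518861 is +67316 days from there.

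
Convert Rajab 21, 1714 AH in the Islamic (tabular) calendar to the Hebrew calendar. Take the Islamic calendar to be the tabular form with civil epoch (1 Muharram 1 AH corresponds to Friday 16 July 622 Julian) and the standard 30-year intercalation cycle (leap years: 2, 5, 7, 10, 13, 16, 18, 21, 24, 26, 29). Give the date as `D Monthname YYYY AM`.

The source date corresponds to 28 January 2285 in the Gregorian calendar (JDN 2555667).
That day falls on 21 Shevat 6045 AM in the Hebrew calendar.

21 Shevat 6045 AM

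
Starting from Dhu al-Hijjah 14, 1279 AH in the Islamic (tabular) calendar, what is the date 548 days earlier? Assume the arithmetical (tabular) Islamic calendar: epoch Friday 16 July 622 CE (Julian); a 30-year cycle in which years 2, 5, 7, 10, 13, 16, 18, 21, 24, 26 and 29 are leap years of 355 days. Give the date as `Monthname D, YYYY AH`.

JDN of Dhu al-Hijjah 14, 1279 AH = 2401659.
2401659 − 548 = 2401111.
JDN 2401111 in the tabular Islamic calendar is Jumada al-Awwal 28, 1278 AH.

Jumada al-Awwal 28, 1278 AH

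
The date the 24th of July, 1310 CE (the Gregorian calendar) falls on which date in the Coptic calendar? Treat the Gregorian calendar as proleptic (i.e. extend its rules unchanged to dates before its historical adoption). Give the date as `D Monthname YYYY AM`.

Julian Day Number of the source date = 2199732.
Converting JDN 2199732 to the Coptic calendar gives 22 Epip 1026 AM.

22 Epip 1026 AM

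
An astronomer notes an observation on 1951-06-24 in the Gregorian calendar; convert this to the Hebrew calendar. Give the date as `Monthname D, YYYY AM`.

Julian Day Number of the source date = 2433822.
Converting JDN 2433822 to the Hebrew calendar gives 20 Sivan 5711 AM.

Sivan 20, 5711 AM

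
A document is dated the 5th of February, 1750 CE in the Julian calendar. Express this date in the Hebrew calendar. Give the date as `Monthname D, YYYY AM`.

Adar I 10, 5510 AM

The source date corresponds to 16 February 1750 in the Gregorian calendar (JDN 2360281).
That day falls on 10 Adar I 5510 AM in the Hebrew calendar.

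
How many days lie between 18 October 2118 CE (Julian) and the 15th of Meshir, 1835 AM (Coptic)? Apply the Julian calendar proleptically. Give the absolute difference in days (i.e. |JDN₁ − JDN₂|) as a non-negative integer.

JDN of the first date = 2494948.
JDN of the second date = 2495062.
|2495062 − 2494948| = 114.

114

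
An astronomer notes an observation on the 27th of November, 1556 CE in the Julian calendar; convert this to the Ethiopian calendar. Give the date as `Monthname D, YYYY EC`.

Tahsas 1, 1549 EC

The source date corresponds to 7 December 1556 in the proleptic Gregorian calendar (JDN 2289718).
That day falls on 1 Tahsas 1549 EC in the Ethiopian calendar.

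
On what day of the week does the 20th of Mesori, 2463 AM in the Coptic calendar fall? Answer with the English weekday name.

Monday

This is JDN 2724624 (1 September 2747 Gregorian).
Since JDN mod 7 = 0 (0 = Monday), the day is Monday.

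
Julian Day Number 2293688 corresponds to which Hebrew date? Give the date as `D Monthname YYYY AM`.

The proleptic Gregorian equivalent of JDN 2293688 is 21 October 1567.
In the Hebrew calendar that day is 8 Cheshvan 5328 AM.

8 Cheshvan 5328 AM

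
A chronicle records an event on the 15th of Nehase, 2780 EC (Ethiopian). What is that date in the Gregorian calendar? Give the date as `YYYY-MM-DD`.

Both dates share Julian Day Number 2739595; in the Gregorian calendar that is 27 August 2788 CE.

2788-08-27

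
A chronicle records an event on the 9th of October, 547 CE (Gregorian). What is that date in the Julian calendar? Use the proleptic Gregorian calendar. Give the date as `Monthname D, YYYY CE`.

At this point the Julian calendar is 2 days behind the Gregorian.
9 October 547 Gregorian − 2 days → 7 October 547 Julian.

October 7, 547 CE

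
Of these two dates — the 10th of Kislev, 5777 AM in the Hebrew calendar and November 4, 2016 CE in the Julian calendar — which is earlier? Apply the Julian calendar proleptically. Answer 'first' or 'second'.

second

The two dates have Julian Day Numbers 2457733 and 2457710 respectively.
Since 2457710 < 2457733, the second date comes first.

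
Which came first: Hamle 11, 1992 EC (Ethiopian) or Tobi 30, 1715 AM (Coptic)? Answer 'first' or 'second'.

First date → JDN 2451744; second date → JDN 2451217.
JDN 2451217 < JDN 2451744, so the second date is earlier.

second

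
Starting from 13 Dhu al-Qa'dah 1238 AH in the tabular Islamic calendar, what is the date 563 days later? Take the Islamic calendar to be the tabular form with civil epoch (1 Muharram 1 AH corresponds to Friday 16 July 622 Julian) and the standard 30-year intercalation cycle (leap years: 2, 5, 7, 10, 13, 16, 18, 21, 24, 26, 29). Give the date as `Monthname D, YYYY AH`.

Jumada al-Thani 15, 1240 AH

JDN of 13 Dhu al-Qa'dah 1238 AH = 2387099.
2387099 + 563 = 2387662.
JDN 2387662 in the tabular Islamic calendar is Jumada al-Thani 15, 1240 AH.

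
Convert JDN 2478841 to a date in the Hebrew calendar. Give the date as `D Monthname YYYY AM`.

JDN 2478841 is 25 September 2074 in the Gregorian calendar.
In the Hebrew calendar that day is 4 Tishrei 5835 AM.

4 Tishrei 5835 AM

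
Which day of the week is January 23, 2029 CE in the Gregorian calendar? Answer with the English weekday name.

Tuesday

Since JDN mod 7 = 1 (0 = Monday), the day is Tuesday.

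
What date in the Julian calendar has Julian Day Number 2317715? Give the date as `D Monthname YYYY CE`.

23 July 1633 CE

JDN 2317715 is 2 August 1633 in the Gregorian calendar.
In the Julian calendar that day is 23 July 1633 CE.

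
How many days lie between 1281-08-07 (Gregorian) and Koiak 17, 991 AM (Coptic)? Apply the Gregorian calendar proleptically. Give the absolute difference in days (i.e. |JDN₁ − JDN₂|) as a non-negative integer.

2422

JDN of the first date = 2189155.
JDN of the second date = 2186733.
|2186733 − 2189155| = 2422.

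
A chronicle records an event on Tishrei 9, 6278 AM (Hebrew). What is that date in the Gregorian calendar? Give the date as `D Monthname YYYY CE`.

Both dates share Julian Day Number 2640644; in the Gregorian calendar that is 26 September 2517 CE.

26 September 2517 CE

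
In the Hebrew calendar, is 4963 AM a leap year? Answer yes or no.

Hebrew year 4963 is year 4 of its 19-year Metonic cycle; leap years are at positions 3, 6, 8, 11, 14, 17, 19, so it is a common year (12 months).

no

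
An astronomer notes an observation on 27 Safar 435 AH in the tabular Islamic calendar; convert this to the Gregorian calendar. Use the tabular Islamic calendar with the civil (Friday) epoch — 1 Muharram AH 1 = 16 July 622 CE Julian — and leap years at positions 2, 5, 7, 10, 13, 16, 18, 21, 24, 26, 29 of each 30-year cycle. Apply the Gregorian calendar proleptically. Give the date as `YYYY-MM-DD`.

Both dates share Julian Day Number 2102291; in the Gregorian calendar that is 11 October 1043 CE.

1043-10-11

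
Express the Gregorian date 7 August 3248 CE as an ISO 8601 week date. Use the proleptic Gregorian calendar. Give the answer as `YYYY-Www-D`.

The weekday is Friday (ISO weekday 5).
That Friday belongs to ISO week 32 of ISO year 3248.

3248-W32-5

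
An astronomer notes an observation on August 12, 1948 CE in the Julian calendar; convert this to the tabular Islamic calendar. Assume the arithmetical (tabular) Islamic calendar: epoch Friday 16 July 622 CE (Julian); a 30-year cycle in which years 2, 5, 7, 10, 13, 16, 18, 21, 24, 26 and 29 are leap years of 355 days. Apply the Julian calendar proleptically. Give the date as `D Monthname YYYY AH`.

Both dates share Julian Day Number 2432789; in the tabular Islamic calendar that is 19 Shawwal 1367 AH.

19 Shawwal 1367 AH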